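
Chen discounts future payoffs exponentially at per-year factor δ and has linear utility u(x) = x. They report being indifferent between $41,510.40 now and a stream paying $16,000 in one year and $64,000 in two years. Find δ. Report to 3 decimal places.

δ ≈ 0.690

The stream is worth 16000δ + 64000δ² today, so 16000δ + 64000δ² = 41510.40.
Rearranged: 64000δ² + 16000δ − 41510.40 = 0.
By the quadratic formula (taking the positive root), δ = (−16000 + √10882662400.00) / 128000 ≈ 0.690.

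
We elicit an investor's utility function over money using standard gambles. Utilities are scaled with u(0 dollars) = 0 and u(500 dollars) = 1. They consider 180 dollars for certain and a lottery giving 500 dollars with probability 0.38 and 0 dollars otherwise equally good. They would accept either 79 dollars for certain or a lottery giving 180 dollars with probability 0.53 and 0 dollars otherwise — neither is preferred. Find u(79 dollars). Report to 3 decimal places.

0.201

First, u(180 dollars) = 0.38·u(500 dollars) + 0.62·u(0 dollars) = 0.38.
Then u(79 dollars) = 0.53·u(180 dollars) + 0.47·u(0 dollars) = 0.53·0.38 + 0.47·0.00 = 0.2014.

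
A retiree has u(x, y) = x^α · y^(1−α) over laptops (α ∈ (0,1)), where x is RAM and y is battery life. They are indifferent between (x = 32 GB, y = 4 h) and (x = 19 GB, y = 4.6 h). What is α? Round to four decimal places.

Set the two utilities equal: 32^α·4^(1−α) = 19^α·4.6^(1−α).
Taking logs: α·ln 32 + (1−α)·ln 4 = α·ln 19 + (1−α)·ln 4.6, i.e. α·0.5212969 = (1−α)·0.1397619.
So α/(1−α) = (0.1397619)/(0.5212969) = 0.2681042, and α = 0.2681042/1.2681042 ≈ 0.2114.

α ≈ 0.2114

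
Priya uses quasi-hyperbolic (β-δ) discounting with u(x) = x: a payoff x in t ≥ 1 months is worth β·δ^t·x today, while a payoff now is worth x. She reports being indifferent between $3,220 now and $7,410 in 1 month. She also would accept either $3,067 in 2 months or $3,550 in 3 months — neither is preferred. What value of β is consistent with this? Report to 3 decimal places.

β ≈ 0.503

Both payoffs in the second observation are in the future, so β drops out: δ^2·3067 = δ^3·3550 ⇒ δ = 3067/3550 = 0.86394.
Now use the now-vs-future pair: 3220 = β·δ·7410 gives β = 3220/(0.86394·7410) ≈ 0.503.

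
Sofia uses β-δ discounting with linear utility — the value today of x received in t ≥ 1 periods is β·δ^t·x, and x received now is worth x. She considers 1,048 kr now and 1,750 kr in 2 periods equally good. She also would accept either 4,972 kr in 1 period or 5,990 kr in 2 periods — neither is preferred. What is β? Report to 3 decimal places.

β ≈ 0.869

From the later pair, β·δ^1·4972 = β·δ^2·5990; dividing through, δ = 4972/5990 = 0.83005.
The first indifference: 1048 = β·δ^2·1750, so β = 1048/(δ^2·1750) = 1048/(0.68898·1750) ≈ 0.869.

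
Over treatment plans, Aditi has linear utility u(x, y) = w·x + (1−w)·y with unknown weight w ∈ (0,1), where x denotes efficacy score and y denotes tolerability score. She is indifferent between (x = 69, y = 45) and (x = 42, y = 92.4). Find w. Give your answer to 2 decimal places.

w = 0.64

Indifference: w·69 + (1−w)·45 = w·42 + (1−w)·92.4.
Collecting terms: w·27 = (1−w)·47.4.
Hence w = 47.4/(27+47.4) = 47.4/74.4 = 0.64.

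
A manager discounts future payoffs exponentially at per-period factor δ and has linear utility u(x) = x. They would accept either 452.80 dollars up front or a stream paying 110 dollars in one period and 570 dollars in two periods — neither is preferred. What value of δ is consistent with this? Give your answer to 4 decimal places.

δ ≈ 0.8000

Present value of the stream is 110·δ + 570·δ². Indifference gives 110δ + 570δ² = 452.80.
So 570δ² + 110δ − 452.80 = 0.
δ = (−110 + √(110² + 4·570·452.80)) / (2·570) = (−110 + √1044484.00) / 1140 ≈ 0.8000.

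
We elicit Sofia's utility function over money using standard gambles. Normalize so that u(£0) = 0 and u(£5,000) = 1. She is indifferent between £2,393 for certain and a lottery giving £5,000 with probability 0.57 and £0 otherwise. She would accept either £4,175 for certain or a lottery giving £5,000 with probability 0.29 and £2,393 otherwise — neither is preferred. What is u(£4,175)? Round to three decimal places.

0.695

The first gamble pins u(£2,393): it must equal 0.57·1 + 0.43·0 = 0.57.
Then u(£4,175) = 0.29·u(£5,000) + 0.71·u(£2,393) = 0.29·1.00 + 0.71·0.57 = 0.6947.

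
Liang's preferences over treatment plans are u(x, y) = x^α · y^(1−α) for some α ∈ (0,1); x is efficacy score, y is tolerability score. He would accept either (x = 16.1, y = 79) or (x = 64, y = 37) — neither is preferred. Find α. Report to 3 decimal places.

α ≈ 0.355

Indifference: 16.1^α · 79^(1−α) = 64^α · 37^(1−α).
Taking logs: α·ln 16.1 + (1−α)·ln 79 = α·ln 64 + (1−α)·ln 37, i.e. α·-1.380064 = (1−α)·-0.758530.
Thus α·(-2.138594) = -0.758530, so α = -0.758530/-2.138594 ≈ 0.355.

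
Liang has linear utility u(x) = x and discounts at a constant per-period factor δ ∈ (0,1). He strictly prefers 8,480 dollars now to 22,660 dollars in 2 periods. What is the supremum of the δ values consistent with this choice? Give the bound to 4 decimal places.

Under u(x) = x this choice says 8480 > δ^2·22660.
Dividing by 22660: δ^2 < 0.37423. Both sides are positive, so the square root keeps the direction.
δ < (8480/22660)^(1/2) ≈ 0.6117.

δ < 0.6117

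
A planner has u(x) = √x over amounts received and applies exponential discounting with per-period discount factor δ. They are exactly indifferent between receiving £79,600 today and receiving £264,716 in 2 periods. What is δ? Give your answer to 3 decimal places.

δ ≈ 0.741

Equating discounted utilities: u(79600) = δ^2·u(264716) ⇒ δ^2 = u(79600)/u(264716).
Since u(x) = √x, δ^2 = √(79600/264716) = 0.54836.
Taking the square root: δ = 0.54836^(1/2) ≈ 0.741.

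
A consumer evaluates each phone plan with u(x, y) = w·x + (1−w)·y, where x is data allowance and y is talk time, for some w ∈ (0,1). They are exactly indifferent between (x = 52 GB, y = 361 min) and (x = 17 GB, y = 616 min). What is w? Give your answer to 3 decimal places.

u(52,361) = u(17,616) means w·52 + (1−w)·361 = w·17 + (1−w)·616.
Rearranging, 35·w − 255·(1−w) = 0.
So w/(1−w) = 255/35 = 7.2857, giving w = 255/(35+255) = 0.879.

w = 0.879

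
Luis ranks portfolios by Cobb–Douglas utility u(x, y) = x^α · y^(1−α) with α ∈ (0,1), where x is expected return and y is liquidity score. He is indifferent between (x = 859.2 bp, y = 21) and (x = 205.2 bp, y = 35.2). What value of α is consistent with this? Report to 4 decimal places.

α ≈ 0.2651

The Cobb–Douglas utilities coincide, so 859.2^α·21^(1−α) = 205.2^α·35.2^(1−α).
Taking logs: α·ln 859.2 + (1−α)·ln 21 = α·ln 205.2 + (1−α)·ln 35.2, i.e. α·1.4320166 = (1−α)·0.5165236.
With A = 1.4320166 and B = 0.5165236: α·A = (1−α)·B, so α = B/(A+B) = 0.5165236/1.9485402 ≈ 0.2651.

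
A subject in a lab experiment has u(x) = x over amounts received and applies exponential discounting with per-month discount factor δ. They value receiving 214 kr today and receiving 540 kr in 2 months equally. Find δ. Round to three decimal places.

δ ≈ 0.630

The payoff in 2 months is discounted by δ^2, so u(214) = δ^2·u(540) and δ^2 = u(214)/u(540).
With u(x) = x: δ^2 = 214/540 = 0.39630.
Taking the square root: δ = 0.39630^(1/2) ≈ 0.630.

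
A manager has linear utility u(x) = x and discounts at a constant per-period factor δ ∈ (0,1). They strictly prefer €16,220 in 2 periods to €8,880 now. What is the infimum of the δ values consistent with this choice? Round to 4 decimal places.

δ > 0.7399

Under u(x) = x this choice says 8880 < δ^2·16220.
Hence δ^2 > 8880/16220 = 0.54747, and x ↦ x^(1/2) is increasing on (0,∞).
δ > 0.54747^(1/2) = 0.7399.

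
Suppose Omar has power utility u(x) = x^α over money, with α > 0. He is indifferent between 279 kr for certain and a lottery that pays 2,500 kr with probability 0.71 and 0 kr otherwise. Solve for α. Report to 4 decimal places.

The lottery's expected utility is 0.71·u(2500) + 0.29·u(0) = 0.71·2500^α (since u(0) = 0 for α > 0).
Equating: 279^α = 0.71·2500^α, i.e. 0.1116^α = 0.71.
α = ln(0.71) / ln(279/2500) = -0.3424903/-2.1928342 ≈ 0.1562.

α ≈ 0.1562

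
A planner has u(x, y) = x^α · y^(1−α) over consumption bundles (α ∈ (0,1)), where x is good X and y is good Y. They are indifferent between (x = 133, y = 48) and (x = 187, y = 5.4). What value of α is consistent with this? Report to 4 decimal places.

α ≈ 0.8651

Set the two utilities equal: 133^α·48^(1−α) = 187^α·5.4^(1−α).
Taking logs: α·ln 133 + (1−α)·ln 48 = α·ln 187 + (1−α)·ln 5.4, i.e. α·-0.3407595 = (1−α)·-2.1848021.
With A = -0.3407595 and B = -2.1848021: α·A = (1−α)·B, so α = B/(A+B) = -2.1848021/-2.5255616 ≈ 0.8651.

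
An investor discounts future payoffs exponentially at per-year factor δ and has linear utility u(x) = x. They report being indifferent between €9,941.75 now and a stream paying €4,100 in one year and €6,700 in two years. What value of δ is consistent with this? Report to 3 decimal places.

δ ≈ 0.950

Equating present values: 9941.75 = 4100δ + 6700δ².
Rearranged: 6700δ² + 4100δ − 9941.75 = 0.
The positive root is δ = [−4100 + √(4100² + 4·6700·9941.75)] / (2·6700) = (−4100 + 16830.000)/13400 ≈ 0.950.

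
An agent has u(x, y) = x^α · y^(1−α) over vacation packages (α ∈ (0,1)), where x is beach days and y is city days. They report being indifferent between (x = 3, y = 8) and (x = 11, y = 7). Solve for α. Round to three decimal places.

The Cobb–Douglas utilities coincide, so 3^α·8^(1−α) = 11^α·7^(1−α).
(3/11)^α = (7/8)^(1−α); take logs: α·ln(3/11) = (1−α)·ln(7/8), i.e. α·-1.299283 = (1−α)·-0.133531.
So α/(1−α) = (-0.133531)/(-1.299283) = 0.102773, and α = 0.102773/1.102773 ≈ 0.093.

α ≈ 0.093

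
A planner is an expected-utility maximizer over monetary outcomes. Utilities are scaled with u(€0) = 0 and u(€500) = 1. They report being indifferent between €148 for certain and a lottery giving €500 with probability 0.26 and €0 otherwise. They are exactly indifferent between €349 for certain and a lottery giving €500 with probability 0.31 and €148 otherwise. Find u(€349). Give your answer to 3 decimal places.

0.489

The first gamble pins u(€148): it must equal 0.26·1 + 0.74·0 = 0.26.
Chaining: u(€349) = 0.31·1.00 + 0.69·0.26 = 0.4894.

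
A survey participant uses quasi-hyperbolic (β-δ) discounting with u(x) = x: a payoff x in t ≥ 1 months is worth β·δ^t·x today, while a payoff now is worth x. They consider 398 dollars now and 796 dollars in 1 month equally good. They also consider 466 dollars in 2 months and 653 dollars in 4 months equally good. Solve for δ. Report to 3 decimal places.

Both payoffs in the second observation are in the future, so β drops out: δ^2·466 = δ^4·653 ⇒ δ^2 = 466/653 = 0.71363, so δ = 0.84477.

δ ≈ 0.845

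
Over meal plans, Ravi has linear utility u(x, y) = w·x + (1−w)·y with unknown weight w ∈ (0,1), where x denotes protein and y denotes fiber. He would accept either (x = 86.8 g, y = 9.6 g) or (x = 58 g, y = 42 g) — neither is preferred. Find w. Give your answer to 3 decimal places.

Indifference: w·86.8 + (1−w)·9.6 = w·58 + (1−w)·42.
Rearranging, 28.8·w − 32.4·(1−w) = 0.
The marginal rate of substitution is 32.4/28.8, so w = 32.4/(28.8+32.4) = 0.529.

w = 0.529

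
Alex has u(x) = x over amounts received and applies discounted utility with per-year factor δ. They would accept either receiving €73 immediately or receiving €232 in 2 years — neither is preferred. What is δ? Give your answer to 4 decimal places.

Equating discounted utilities: u(73) = δ^2·u(232) ⇒ δ^2 = u(73)/u(232).
With u(x) = x: δ^2 = 73/232 = 0.31466.
So δ = 0.31466^(1/2) ≈ 0.5609.

δ ≈ 0.5609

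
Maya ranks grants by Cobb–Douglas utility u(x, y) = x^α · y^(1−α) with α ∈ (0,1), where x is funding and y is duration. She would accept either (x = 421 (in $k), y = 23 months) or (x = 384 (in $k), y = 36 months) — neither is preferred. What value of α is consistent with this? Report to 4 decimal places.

The Cobb–Douglas utilities coincide, so 421^α·23^(1−α) = 384^α·36^(1−α).
Taking logs: α·ln 421 + (1−α)·ln 23 = α·ln 384 + (1−α)·ln 36, i.e. α·0.0919903 = (1−α)·0.4480247.
So α/(1−α) = (0.4480247)/(0.0919903) = 4.8703472, and α = 4.8703472/5.8703472 ≈ 0.8297.

α ≈ 0.8297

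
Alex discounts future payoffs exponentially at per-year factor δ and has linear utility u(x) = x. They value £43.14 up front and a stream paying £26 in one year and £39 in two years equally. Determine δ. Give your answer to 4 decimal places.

Present value of the stream is 26·δ + 39·δ². Indifference gives 26δ + 39δ² = 43.14.
So 39δ² + 26δ − 43.14 = 0.
δ = (−26 + √(26² + 4·39·43.14)) / (2·39) = (−26 + √7405.84) / 78 ≈ 0.7700.

δ ≈ 0.7700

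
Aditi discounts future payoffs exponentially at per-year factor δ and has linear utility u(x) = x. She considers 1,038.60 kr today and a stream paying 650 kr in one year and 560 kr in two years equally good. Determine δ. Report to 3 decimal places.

Equating present values: 1038.60 = 650δ + 560δ².
That is, 560δ² + 650δ − 1038.60 = 0, a quadratic in δ.
By the quadratic formula (taking the positive root), δ = (−650 + √2748964.00) / 1120 ≈ 0.900.

δ ≈ 0.900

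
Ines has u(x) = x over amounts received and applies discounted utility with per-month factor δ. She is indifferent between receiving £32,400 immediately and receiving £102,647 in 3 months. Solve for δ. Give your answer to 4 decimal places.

δ ≈ 0.6809

Equating discounted utilities: u(32400) = δ^3·u(102647) ⇒ δ^3 = u(32400)/u(102647).
With u(x) = x: δ^3 = 32400/102647 = 0.31564.
So δ = 0.31564^(1/3) ≈ 0.6809.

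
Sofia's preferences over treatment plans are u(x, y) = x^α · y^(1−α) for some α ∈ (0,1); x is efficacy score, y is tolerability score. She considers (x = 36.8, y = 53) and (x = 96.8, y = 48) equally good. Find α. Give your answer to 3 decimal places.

Indifference: 36.8^α · 53^(1−α) = 96.8^α · 48^(1−α).
(36.8/96.8)^α = (48/53)^(1−α); take logs: α·ln(36.8/96.8) = (1−α)·ln(48/53), i.e. α·-0.967149 = (1−α)·-0.099091.
With A = -0.967149 and B = -0.099091: α·A = (1−α)·B, so α = B/(A+B) = -0.099091/-1.066240 ≈ 0.093.

α ≈ 0.093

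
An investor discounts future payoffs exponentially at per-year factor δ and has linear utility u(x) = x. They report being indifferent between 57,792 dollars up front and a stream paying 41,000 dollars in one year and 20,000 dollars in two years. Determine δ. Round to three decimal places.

δ ≈ 0.960

Equating present values: 57792 = 41000δ + 20000δ².
That is, 20000δ² + 41000δ − 57792 = 0, a quadratic in δ.
By the quadratic formula (taking the positive root), δ = (−41000 + √6304360000.00) / 40000 ≈ 0.960.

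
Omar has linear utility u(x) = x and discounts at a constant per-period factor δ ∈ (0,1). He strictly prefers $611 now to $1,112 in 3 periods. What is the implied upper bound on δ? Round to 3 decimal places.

δ < 0.819

Comparing present values: 611 > δ^3·1112.
Dividing by 1112: δ^3 < 0.54946. Both sides are positive, so the cube root keeps the direction.
δ < (611/1112)^(1/3) ≈ 0.819.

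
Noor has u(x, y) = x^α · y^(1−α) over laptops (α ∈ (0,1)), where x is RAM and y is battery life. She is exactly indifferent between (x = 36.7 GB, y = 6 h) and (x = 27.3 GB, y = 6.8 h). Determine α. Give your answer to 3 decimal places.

α ≈ 0.297

Indifference: 36.7^α · 6^(1−α) = 27.3^α · 6.8^(1−α).
Taking logs: α·ln 36.7 + (1−α)·ln 6 = α·ln 27.3 + (1−α)·ln 6.8, i.e. α·0.295890 = (1−α)·0.125163.
Thus α·(0.421053) = 0.125163, so α = 0.125163/0.421053 ≈ 0.297.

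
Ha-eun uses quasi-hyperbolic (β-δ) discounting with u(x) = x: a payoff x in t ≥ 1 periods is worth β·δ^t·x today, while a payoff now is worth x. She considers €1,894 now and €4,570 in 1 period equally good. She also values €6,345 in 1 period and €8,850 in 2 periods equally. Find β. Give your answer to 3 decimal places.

The second indifference involves only future payoffs, so β cancels: β·δ^1·6345 = β·δ^2·8850, giving δ = 6345/8850 = 0.71695.
The first indifference: 1894 = β·δ·4570, so β = 1894/(δ·4570) = 1894/(0.71695·4570) ≈ 0.578.

β ≈ 0.578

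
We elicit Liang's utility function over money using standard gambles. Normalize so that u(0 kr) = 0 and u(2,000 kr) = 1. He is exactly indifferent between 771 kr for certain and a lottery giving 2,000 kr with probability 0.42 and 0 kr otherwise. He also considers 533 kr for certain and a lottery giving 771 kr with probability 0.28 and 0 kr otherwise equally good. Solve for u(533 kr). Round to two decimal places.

0.12

From the first indifference, u(771 kr) = 0.42·u(2,000 kr) + 0.58·u(0 kr) = 0.42·1 + 0.58·0 = 0.42.
Chaining: u(533 kr) = 0.28·0.42 + 0.72·0.00 = 0.1176.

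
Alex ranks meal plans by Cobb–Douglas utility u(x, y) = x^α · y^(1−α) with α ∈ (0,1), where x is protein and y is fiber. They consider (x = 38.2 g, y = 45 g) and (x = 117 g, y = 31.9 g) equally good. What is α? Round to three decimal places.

Indifference: 38.2^α · 45^(1−α) = 117^α · 31.9^(1−α).
Rearrange to (38.2/117)^α = (31.9/45)^(1−α) and take logs: α·-1.119338 = (1−α)·-0.344056.
With A = -1.119338 and B = -0.344056: α·A = (1−α)·B, so α = B/(A+B) = -0.344056/-1.463394 ≈ 0.235.

α ≈ 0.235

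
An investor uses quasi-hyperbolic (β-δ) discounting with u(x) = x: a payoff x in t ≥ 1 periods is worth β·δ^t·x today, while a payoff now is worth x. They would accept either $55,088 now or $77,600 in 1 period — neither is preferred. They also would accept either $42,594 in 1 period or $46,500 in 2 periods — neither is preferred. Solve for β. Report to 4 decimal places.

β ≈ 0.7750

Both payoffs in the second observation are in the future, so β drops out: δ^1·42594 = δ^2·46500 ⇒ δ = 42594/46500 = 0.91600.
Now use the now-vs-future pair: 55088 = β·δ·77600 gives β = 55088/(0.91600·77600) ≈ 0.7750.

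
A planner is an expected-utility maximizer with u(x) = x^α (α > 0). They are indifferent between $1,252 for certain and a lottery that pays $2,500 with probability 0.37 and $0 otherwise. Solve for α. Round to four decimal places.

α ≈ 1.4377

EU(lottery) = 0.37·2500^α + 0.63·0 = 0.37·2500^α.
Equating: 1252^α = 0.37·2500^α, i.e. 0.5008^α = 0.37.
Take logs: α = ln 0.37 / ln(1252/2500) ≈ 1.437719.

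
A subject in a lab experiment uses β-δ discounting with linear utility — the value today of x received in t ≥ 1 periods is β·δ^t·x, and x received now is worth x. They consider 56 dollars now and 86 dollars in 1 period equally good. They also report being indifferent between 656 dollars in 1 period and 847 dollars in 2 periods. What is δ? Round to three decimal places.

δ ≈ 0.774

Both payoffs in the second observation are in the future, so β drops out: δ^1·656 = δ^2·847 ⇒ δ = 656/847 = 0.77450.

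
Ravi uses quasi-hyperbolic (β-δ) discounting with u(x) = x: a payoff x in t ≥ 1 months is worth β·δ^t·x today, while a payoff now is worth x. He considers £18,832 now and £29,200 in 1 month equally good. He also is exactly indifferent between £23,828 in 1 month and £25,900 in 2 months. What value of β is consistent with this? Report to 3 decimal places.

From the later pair, β·δ^1·23828 = β·δ^2·25900; dividing through, δ = 23828/25900 = 0.92000.
The first indifference: 18832 = β·δ·29200, so β = 18832/(δ·29200) = 18832/(0.92000·29200) ≈ 0.701.

β ≈ 0.701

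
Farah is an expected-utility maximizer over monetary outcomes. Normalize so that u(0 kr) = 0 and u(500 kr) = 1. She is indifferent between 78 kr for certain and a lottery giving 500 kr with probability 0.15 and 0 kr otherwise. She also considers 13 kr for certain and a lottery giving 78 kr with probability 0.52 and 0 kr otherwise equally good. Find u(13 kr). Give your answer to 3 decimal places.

First, u(78 kr) = 0.15·u(500 kr) + 0.85·u(0 kr) = 0.15.
Then u(13 kr) = 0.52·u(78 kr) + 0.48·u(0 kr) = 0.52·0.15 + 0.48·0.00 = 0.0780.

0.078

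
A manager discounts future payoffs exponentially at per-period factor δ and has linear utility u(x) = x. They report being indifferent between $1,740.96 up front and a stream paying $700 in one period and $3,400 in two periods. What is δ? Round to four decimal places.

δ ≈ 0.6200

The stream is worth 700δ + 3400δ² today, so 700δ + 3400δ² = 1740.96.
Rearranged: 3400δ² + 700δ − 1740.96 = 0.
The positive root is δ = [−700 + √(700² + 4·3400·1740.96)] / (2·3400) = (−700 + 4916.000)/6800 ≈ 0.6200.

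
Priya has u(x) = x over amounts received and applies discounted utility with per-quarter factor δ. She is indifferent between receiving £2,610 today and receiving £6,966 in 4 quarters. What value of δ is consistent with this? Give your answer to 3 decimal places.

δ ≈ 0.782

Equating discounted utilities: u(2610) = δ^4·u(6966) ⇒ δ^4 = u(2610)/u(6966).
With u(x) = x: δ^4 = 2610/6966 = 0.37468.
Taking the 4th root: δ = 0.37468^(1/4) ≈ 0.782.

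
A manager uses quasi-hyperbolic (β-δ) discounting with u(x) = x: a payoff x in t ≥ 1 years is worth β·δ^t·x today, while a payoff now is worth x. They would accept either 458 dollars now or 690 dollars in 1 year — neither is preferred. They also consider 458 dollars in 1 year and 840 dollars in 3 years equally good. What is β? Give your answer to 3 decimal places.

From the later pair, β·δ^1·458 = β·δ^3·840; dividing through, δ^2 = 458/840 = 0.54524, so δ = 0.73840.
Substituting δ into 458 = β·δ·690: β = 458/(509.498) ≈ 0.899.

β ≈ 0.899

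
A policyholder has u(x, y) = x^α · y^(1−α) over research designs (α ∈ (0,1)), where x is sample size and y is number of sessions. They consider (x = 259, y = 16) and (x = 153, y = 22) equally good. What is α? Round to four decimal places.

α ≈ 0.3769

The Cobb–Douglas utilities coincide, so 259^α·16^(1−α) = 153^α·22^(1−α).
Rearrange to (259/153)^α = (22/16)^(1−α) and take logs: α·0.5263901 = (1−α)·0.3184537.
With A = 0.5263901 and B = 0.3184537: α·A = (1−α)·B, so α = B/(A+B) = 0.3184537/0.8448438 ≈ 0.3769.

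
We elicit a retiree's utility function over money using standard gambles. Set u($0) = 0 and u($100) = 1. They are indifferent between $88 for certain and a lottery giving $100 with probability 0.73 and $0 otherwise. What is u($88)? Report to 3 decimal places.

u($88) equals the lottery's expected utility: 0.73·1 + 0.27·0 = 0.73.

0.730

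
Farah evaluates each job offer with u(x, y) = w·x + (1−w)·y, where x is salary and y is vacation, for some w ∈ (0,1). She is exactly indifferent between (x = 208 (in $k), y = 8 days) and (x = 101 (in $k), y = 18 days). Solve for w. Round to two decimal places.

u(208,8) = u(101,18) means w·208 + (1−w)·8 = w·101 + (1−w)·18.
Rearranging, 107·w − 10·(1−w) = 0.
Hence w = 10/(107+10) = 10/117 = 0.09.

w = 0.09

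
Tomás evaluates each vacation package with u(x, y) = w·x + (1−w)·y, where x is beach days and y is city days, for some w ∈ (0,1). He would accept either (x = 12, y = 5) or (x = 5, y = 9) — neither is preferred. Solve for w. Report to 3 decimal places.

u(12,5) = u(5,9) means w·12 + (1−w)·5 = w·5 + (1−w)·9.
Collecting terms: w·7 = (1−w)·4.
So w/(1−w) = 4/7 = 0.5714, giving w = 4/(7+4) = 0.364.

w = 0.364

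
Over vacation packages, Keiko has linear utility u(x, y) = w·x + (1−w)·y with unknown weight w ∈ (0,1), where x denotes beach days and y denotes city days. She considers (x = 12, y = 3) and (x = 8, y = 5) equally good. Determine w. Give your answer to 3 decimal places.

w = 0.333

Indifference: w·12 + (1−w)·3 = w·8 + (1−w)·5.
Rearranging, 4·w − 2·(1−w) = 0.
So w/(1−w) = 2/4 = 0.5000, giving w = 2/(4+2) = 0.333.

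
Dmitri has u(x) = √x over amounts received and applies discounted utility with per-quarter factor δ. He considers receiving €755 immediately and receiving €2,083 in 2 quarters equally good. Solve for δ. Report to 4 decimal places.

δ ≈ 0.7759

Indifference means u(755) = δ^2 · u(2083), so δ^2 = u(755)/u(2083).
With u(x) = √x: δ^2 = √755/√2083 = √(755/2083) = 0.60204.
Taking the square root: δ = 0.60204^(1/2) ≈ 0.7759.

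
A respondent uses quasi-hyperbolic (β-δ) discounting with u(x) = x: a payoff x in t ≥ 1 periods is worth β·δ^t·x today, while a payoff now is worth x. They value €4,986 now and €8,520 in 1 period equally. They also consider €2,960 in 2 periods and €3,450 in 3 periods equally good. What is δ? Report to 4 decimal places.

δ ≈ 0.8580

Both payoffs in the second observation are in the future, so β drops out: δ^2·2960 = δ^3·3450 ⇒ δ = 2960/3450 = 0.85797.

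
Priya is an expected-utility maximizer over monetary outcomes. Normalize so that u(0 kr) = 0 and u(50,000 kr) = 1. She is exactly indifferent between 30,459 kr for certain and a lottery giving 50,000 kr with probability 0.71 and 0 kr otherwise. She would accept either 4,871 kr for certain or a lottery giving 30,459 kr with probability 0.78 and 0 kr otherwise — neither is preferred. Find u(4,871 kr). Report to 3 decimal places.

0.554

First, u(30,459 kr) = 0.71·u(50,000 kr) + 0.29·u(0 kr) = 0.71.
Chaining: u(4,871 kr) = 0.78·0.71 + 0.22·0.00 = 0.5538.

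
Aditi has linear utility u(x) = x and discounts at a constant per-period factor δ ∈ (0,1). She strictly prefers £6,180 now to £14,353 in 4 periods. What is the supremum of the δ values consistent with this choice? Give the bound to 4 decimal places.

δ < 0.8100

Under u(x) = x this choice says 6180 > δ^4·14353.
Dividing by 14353: δ^4 < 0.43057. Both sides are positive, so the 4th root keeps the direction.
δ < 0.43057^(1/4) = 0.8100.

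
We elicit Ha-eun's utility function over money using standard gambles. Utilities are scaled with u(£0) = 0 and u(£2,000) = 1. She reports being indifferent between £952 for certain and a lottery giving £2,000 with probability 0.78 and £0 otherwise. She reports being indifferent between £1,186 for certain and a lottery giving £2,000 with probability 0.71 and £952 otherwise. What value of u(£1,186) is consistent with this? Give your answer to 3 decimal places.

0.936

First, u(£952) = 0.78·u(£2,000) + 0.22·u(£0) = 0.78.
Chaining: u(£1,186) = 0.71·1.00 + 0.29·0.78 = 0.9362.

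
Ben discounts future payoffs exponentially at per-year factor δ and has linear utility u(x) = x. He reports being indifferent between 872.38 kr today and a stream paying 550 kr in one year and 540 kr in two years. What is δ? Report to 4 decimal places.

Equating present values: 872.38 = 550δ + 540δ².
So 540δ² + 550δ − 872.38 = 0.
By the quadratic formula (taking the positive root), δ = (−550 + √2186840.80) / 1080 ≈ 0.8600.

δ ≈ 0.8600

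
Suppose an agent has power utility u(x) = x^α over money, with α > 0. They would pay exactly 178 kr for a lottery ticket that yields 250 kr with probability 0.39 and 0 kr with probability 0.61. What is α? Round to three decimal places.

The lottery's expected utility is 0.39·u(250) + 0.61·u(0) = 0.39·250^α (since u(0) = 0 for α > 0).
Equating: 178^α = 0.39·250^α, i.e. 0.7120^α = 0.39.
α = ln(0.39) / ln(178/250) = -0.941609/-0.339677 ≈ 2.772.

α ≈ 2.772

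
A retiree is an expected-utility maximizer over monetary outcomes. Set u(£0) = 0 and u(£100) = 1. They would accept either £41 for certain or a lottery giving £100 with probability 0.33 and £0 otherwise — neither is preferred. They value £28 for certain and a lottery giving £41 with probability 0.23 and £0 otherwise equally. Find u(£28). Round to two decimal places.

First, u(£41) = 0.33·u(£100) + 0.67·u(£0) = 0.33.
Chaining: u(£28) = 0.23·0.33 + 0.77·0.00 = 0.0759.

0.08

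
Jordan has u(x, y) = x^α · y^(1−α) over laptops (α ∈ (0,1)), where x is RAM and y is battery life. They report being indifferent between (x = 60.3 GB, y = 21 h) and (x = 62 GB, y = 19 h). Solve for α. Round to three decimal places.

α ≈ 0.783

Set the two utilities equal: 60.3^α·21^(1−α) = 62^α·19^(1−α).
Rearrange to (60.3/62)^α = (19/21)^(1−α) and take logs: α·-0.027802 = (1−α)·-0.100083.
With A = -0.027802 and B = -0.100083: α·A = (1−α)·B, so α = B/(A+B) = -0.100083/-0.127885 ≈ 0.783.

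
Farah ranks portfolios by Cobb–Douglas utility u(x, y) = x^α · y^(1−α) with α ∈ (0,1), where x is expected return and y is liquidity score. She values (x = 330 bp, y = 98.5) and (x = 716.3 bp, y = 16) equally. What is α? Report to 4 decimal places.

α ≈ 0.7011

The Cobb–Douglas utilities coincide, so 330^α·98.5^(1−α) = 716.3^α·16^(1−α).
(330/716.3)^α = (16/98.5)^(1−α); take logs: α·ln(330/716.3) = (1−α)·ln(16/98.5), i.e. α·-0.7750064 = (1−α)·-1.8174678.
With A = -0.7750064 and B = -1.8174678: α·A = (1−α)·B, so α = B/(A+B) = -1.8174678/-2.5924742 ≈ 0.7011.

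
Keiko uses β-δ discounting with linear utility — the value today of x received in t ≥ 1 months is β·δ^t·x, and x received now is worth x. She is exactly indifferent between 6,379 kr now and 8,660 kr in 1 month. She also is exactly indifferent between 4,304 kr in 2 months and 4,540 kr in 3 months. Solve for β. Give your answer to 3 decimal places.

β ≈ 0.777

Both payoffs in the second observation are in the future, so β drops out: δ^2·4304 = δ^3·4540 ⇒ δ = 4304/4540 = 0.94802.
Now use the now-vs-future pair: 6379 = β·δ·8660 gives β = 6379/(0.94802·8660) ≈ 0.777.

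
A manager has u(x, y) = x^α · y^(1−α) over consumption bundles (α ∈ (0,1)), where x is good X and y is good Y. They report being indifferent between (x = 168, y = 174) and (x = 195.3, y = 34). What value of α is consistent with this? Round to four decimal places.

α ≈ 0.9156

Set the two utilities equal: 168^α·174^(1−α) = 195.3^α·34^(1−α).
(168/195.3)^α = (34/174)^(1−α); take logs: α·ln(168/195.3) = (1−α)·ln(34/174), i.e. α·-0.1505729 = (1−α)·-1.6326948.
Thus α·(-1.7832677) = -1.6326948, so α = -1.6326948/-1.7832677 ≈ 0.9156.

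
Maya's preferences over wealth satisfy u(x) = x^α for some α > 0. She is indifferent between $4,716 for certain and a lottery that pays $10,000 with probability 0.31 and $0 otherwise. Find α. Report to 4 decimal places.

Since u(0) = 0, the lottery's EU is 0.31·10000^α.
Setting u(4716) equal to that: 4716^α = 0.31·10000^α ⇒ (4716/10000)^α = 0.31.
Take logs: α = ln 0.31 / ln(4716/10000) ≈ 1.558203.

α ≈ 1.5582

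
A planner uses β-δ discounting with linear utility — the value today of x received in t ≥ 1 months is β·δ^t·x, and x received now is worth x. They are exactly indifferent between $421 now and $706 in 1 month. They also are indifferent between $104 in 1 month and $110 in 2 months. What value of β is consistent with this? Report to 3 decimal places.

β ≈ 0.631

The second indifference involves only future payoffs, so β cancels: β·δ^1·104 = β·δ^2·110, giving δ = 104/110 = 0.94545.
Now use the now-vs-future pair: 421 = β·δ·706 gives β = 421/(0.94545·706) ≈ 0.631.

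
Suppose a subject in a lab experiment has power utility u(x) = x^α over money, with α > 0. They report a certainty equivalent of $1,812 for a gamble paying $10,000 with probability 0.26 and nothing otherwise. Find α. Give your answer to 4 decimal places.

EU(lottery) = 0.26·10000^α + 0.74·0 = 0.26·10000^α.
Equating: 1812^α = 0.26·10000^α, i.e. 0.1812^α = 0.26.
α = ln(0.26) / ln(1812/10000) = -1.3470736/-1.7081539 ≈ 0.7886.

α ≈ 0.7886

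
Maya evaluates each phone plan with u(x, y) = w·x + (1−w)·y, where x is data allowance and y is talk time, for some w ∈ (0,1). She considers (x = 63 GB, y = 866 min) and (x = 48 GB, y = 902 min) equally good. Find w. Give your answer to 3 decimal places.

w = 0.706

Indifference: w·63 + (1−w)·866 = w·48 + (1−w)·902.
Collecting terms: w·15 = (1−w)·36.
So w/(1−w) = 36/15 = 2.4000, giving w = 36/(15+36) = 0.706.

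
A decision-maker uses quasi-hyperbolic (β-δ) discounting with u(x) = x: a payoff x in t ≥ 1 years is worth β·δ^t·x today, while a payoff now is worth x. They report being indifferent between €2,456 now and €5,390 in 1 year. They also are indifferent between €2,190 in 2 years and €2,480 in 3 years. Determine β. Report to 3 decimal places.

β ≈ 0.516

From the later pair, β·δ^2·2190 = β·δ^3·2480; dividing through, δ = 2190/2480 = 0.88306.
The first indifference: 2456 = β·δ·5390, so β = 2456/(δ·5390) = 2456/(0.88306·5390) ≈ 0.516.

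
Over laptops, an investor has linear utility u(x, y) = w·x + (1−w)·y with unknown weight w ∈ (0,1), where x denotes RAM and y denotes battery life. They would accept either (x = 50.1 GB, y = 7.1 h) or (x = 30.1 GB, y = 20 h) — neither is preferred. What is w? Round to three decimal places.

u(50.1,7.1) = u(30.1,20) means w·50.1 + (1−w)·7.1 = w·30.1 + (1−w)·20.
Collecting terms: w·20 = (1−w)·12.9.
So w/(1−w) = 12.9/20 = 0.6450, giving w = 12.9/(20+12.9) = 0.392.

w = 0.392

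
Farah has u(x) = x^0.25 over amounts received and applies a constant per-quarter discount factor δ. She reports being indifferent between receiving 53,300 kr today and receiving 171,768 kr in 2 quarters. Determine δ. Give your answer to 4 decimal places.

δ ≈ 0.8639

Equating discounted utilities: u(53300) = δ^2·u(171768) ⇒ δ^2 = u(53300)/u(171768).
Since u(x) = x^0.25, δ^2 = (53300/171768)^0.25 = 0.31030^0.25 = 0.74636.
Hence δ = (0.74636)^(1/2) = 0.863919.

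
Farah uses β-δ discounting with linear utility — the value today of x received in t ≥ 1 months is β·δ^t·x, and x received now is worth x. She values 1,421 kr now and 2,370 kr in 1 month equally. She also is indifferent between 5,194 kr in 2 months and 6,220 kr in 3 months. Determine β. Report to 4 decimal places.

The second indifference involves only future payoffs, so β cancels: β·δ^2·5194 = β·δ^3·6220, giving δ = 5194/6220 = 0.83505.
Substituting δ into 1421 = β·δ·2370: β = 1421/(1979.064) ≈ 0.7180.

β ≈ 0.7180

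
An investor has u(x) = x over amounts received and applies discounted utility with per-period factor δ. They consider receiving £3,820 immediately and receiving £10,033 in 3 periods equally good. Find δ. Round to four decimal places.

The payoff in 3 periods is discounted by δ^3, so u(3820) = δ^3·u(10033) and δ^3 = u(3820)/u(10033).
With u(x) = x: δ^3 = 3820/10033 = 0.38074.
Taking the cube root: δ = 0.38074^(1/3) ≈ 0.7248.

δ ≈ 0.7248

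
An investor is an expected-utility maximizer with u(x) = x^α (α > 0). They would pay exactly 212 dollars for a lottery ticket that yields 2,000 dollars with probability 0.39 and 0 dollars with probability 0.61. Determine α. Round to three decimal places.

α ≈ 0.420

Since u(0) = 0, the lottery's EU is 0.39·2000^α.
Indifference: 212^α = 0.39·2000^α, so (212/2000)^α = 0.39.
Take logs: α = ln 0.39 / ln(212/2000) ≈ 0.41955.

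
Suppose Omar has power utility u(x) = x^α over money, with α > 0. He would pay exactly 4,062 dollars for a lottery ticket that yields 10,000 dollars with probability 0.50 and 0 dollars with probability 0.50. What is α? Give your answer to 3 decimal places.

EU(lottery) = 0.50·10000^α + 0.50·0 = 0.50·10000^α.
Equating: 4062^α = 0.50·10000^α, i.e. 0.4062^α = 0.50.
α = ln(0.50) / ln(4062/10000) = -0.693147/-0.900910 ≈ 0.769.

α ≈ 0.769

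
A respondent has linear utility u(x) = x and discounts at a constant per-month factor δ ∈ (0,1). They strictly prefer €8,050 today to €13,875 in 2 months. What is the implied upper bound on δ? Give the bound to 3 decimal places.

Comparing present values: 8050 > δ^2·13875.
Dividing by 13875: δ^2 < 0.58018. Both sides are positive, so the square root keeps the direction.
δ < 0.58018^(1/2) = 0.762.

δ < 0.762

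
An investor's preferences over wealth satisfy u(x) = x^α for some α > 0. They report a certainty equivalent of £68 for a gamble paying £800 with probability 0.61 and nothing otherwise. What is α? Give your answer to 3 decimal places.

α ≈ 0.201

EU(lottery) = 0.61·800^α + 0.39·0 = 0.61·800^α.
Equating: 68^α = 0.61·800^α, i.e. 0.0850^α = 0.61.
Take logs: α = ln 0.61 / ln(68/800) ≈ 0.20052.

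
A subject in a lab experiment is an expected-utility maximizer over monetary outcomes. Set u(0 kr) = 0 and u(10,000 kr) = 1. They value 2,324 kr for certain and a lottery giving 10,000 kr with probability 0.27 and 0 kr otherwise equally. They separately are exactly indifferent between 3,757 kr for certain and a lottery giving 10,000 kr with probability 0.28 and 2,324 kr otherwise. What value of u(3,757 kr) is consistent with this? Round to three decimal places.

First, u(2,324 kr) = 0.27·u(10,000 kr) + 0.73·u(0 kr) = 0.27.
The second indifference gives u(3,757 kr) = 0.28·u(10,000 kr) + 0.72·u(2,324 kr) = 0.28·1.00 + 0.72·0.27 = 0.4744.

0.474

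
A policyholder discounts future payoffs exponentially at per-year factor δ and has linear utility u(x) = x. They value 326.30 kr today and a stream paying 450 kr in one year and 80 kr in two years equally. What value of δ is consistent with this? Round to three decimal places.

δ ≈ 0.650

Present value of the stream is 450·δ + 80·δ². Indifference gives 450δ + 80δ² = 326.30.
Rearranged: 80δ² + 450δ − 326.30 = 0.
The positive root is δ = [−450 + √(450² + 4·80·326.30)] / (2·80) = (−450 + 554.000)/160 ≈ 0.650.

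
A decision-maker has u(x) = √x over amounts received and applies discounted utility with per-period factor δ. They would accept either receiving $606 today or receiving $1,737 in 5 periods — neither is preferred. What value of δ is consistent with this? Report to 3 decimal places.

Indifference means u(606) = δ^5 · u(1737), so δ^5 = u(606)/u(1737).
Since u(x) = √x, δ^5 = √(606/1737) = 0.59066.
Taking the 5th root: δ = 0.59066^(1/5) ≈ 0.900.

δ ≈ 0.900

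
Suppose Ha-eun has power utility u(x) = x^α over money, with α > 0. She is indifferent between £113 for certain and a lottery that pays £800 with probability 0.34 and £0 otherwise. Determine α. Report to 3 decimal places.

Since u(0) = 0, the lottery's EU is 0.34·800^α.
Indifference: 113^α = 0.34·800^α, so (113/800)^α = 0.34.
α = ln(0.34) / ln(113/800) = -1.078810/-1.957224 ≈ 0.551.

α ≈ 0.551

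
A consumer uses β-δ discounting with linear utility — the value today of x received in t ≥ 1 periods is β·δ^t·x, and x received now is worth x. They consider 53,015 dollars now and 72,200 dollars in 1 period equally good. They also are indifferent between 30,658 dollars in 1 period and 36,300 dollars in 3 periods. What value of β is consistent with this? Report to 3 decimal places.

Both payoffs in the second observation are in the future, so β drops out: δ^1·30658 = δ^3·36300 ⇒ δ^2 = 30658/36300 = 0.84457, so δ = 0.91901.
The first indifference: 53015 = β·δ·72200, so β = 53015/(δ·72200) = 53015/(0.91901·72200) ≈ 0.799.

β ≈ 0.799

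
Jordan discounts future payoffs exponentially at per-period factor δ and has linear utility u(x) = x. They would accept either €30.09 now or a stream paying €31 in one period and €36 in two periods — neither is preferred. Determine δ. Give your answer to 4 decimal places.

δ ≈ 0.5800

Equating present values: 30.09 = 31δ + 36δ².
That is, 36δ² + 31δ − 30.09 = 0, a quadratic in δ.
The positive root is δ = [−31 + √(31² + 4·36·30.09)] / (2·36) = (−31 + 72.760)/72 ≈ 0.5800.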